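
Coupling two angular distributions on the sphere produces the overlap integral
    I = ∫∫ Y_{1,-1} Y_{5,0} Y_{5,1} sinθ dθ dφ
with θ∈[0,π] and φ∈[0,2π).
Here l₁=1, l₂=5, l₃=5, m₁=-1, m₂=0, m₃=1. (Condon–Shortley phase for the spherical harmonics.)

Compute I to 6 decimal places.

L=11 odd ⇒ parity kills the (l;000) factor ⇒ I = 0

0.000000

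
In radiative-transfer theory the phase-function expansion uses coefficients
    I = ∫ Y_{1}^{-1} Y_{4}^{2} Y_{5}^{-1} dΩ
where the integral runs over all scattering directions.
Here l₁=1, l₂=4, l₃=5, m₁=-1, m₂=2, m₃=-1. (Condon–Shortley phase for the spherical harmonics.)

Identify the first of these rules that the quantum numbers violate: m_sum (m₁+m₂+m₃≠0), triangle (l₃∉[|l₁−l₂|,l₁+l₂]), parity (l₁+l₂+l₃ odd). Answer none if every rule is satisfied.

azimuthal sum: -1 + 2 − 1 = 0  ✓
3 ≤ 5 ≤ 5 (triangle on l)  ✓
L = 1 + 4 + 5 = 10 (even)  ✓

none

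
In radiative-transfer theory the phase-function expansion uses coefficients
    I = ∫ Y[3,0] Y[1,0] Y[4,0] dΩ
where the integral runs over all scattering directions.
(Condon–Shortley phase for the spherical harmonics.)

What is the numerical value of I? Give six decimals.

0.246233

Checks pass: Σm=0; 8 even; l₃=4∈[2,4].
(2·3+1)(2·1+1)(2·4+1) = 189
Δ: 0! 6! 2! / 9! → 1/252
sum: t=0:+1/36 = 1/36
3j²(3 1 4; 0 0 0) = Δ·Π!·Σ² = 4/63  (sign +1)
(m-triple is (0,0,0) — same symbol as above.)
combine: 4πI² = 189·4/63·4/63 = 16/21
take √, sign +1: I = 0.24623252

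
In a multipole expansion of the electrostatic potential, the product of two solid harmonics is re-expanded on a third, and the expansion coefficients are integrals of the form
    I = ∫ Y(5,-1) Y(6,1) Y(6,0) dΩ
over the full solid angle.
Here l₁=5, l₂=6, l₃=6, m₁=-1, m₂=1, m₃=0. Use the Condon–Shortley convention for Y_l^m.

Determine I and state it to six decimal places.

Σlᵢ=17 odd — θ-integrand is odd under cosθ→−cosθ; I=0

0.000000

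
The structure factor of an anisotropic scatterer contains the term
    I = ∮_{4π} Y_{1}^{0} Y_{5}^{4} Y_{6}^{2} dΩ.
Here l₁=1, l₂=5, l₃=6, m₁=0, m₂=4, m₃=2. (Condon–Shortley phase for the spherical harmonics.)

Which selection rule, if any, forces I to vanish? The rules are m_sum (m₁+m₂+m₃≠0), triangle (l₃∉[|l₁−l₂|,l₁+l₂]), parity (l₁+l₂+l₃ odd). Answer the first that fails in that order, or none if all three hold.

azimuthal sum: 0 + 4 + 2 = 6  ✗
4 ≤ 6 ≤ 6 (triangle on l)
L = 1 + 5 + 6 = 12 (even)

m_sum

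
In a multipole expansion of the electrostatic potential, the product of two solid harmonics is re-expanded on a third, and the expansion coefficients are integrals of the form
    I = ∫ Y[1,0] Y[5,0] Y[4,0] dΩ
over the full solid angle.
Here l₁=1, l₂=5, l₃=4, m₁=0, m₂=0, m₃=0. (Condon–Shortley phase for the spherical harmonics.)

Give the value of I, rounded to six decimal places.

0.245532

m-sum 0 ✓  L=10 even ✓  4≤4≤6 ✓
Π(2lᵢ+1) = 3×11×9 = 297
triangle coeff Δ(1,5,4) = 1/495
Σ_t [1,1]: t=1:−1/576 = -1/576
(3j)²=5/99 [(1 5 4; 0 0 0)], sign=-1
(m-triple is (0,0,0) — same symbol as above.)
⇒ 4πI² = 25/33
I = (+1)√(25/33/(4π)) = 0.24553200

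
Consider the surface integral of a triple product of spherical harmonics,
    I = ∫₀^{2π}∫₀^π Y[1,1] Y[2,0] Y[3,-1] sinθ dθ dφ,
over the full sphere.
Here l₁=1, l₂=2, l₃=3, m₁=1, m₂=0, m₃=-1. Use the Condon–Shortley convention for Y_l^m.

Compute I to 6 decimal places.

m-sum 0 ✓  L=6 even ✓  1≤3≤3 ✓
Π(2lᵢ+1) = 3×5×7 = 105
triangle coeff Δ(1,2,3) = 1/105
Σ_t [0,0]: t=0:+1/4 = 1/4
(3j)²=3/35 [(1 2 3; 0 0 0)], sign=-1
Σ_t [0,0]: t=0:+1/8 = 1/8
(3j)²=2/35 [(1 2 3; 1 0 -1)], sign=+1
⇒ 4πI² = 18/35
I = (-1)√(18/35/(4π)) = -0.20230066

-0.202301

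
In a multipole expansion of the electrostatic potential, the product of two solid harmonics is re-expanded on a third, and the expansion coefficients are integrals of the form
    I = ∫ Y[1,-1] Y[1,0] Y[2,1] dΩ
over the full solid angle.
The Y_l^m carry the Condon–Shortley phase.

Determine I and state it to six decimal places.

Rules hold: Σm=0, L=4 even, 0≤2≤2.
N = 3·3·5 = 45
Δ = 0!·2!·2!/5! = 1/30
Racah Σ t=0..0: t=0:+1/1 = 1/1
⇒ 3j(1 1 2; 0 0 0)² = 2/15, sgn +1
Racah Σ t=0..0: t=0:+1/2 = 1/2
⇒ 3j(1 1 2; -1 0 1)² = 1/10, sgn -1
4πI² = N·(3j₀)²·(3jₘ)² = 3/5
I = -1·√(0.6/4π) = -0.21850969

-0.218510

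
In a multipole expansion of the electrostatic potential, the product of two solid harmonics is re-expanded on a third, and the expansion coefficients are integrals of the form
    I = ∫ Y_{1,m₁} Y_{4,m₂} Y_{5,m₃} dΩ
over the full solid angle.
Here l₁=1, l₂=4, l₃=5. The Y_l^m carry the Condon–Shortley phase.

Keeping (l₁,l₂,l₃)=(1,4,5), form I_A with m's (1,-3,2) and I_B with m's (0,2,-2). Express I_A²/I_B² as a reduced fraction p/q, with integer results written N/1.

1/7

Shared (l₁,l₂,l₃)=(1,4,5): N and (l;000)² cancel in I_A²/I_B².
A: Δ = 0!·2!·8!/11! = 1/495; Racah Σ t=0..0: t=0:+1/10080 = 1/10080; ⇒ 3j(1 4 5; 1 -3 2)² = 1/165, sgn -1
B: Δ = 0!·2!·8!/11! = 1/495; Racah Σ t=0..0: t=0:+1/1440 = 1/1440; ⇒ 3j(1 4 5; 0 2 -2)² = 7/165, sgn -1
I_A²/I_B² = (1/165)/(7/165) = 1/7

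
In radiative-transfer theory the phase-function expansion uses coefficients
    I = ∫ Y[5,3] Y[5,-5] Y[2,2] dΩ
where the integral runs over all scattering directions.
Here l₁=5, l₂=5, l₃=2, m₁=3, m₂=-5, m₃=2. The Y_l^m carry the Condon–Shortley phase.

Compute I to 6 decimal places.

0.088588

Checks pass: Σm=0; 12 even; l₃=2∈[0,10].
(2·5+1)(2·5+1)(2·2+1) = 605
Δ: 8! 2! 2! / 13! → 1/38610
sum: t=3:−1/2880 t=4:+1/576 t=5:−1/2880 = 1/960
3j²(5 5 2; 0 0 0) = Δ·Π!·Σ² = 10/429  (sign +1)
sum: t=0:+1/161280 = 1/161280
3j²(5 5 2; 3 -5 2) = Δ·Π!·Σ² = 1/143  (sign +1)
combine: 4πI² = 605·10/429·1/143 = 50/507
take √, sign +1: I = 0.08858824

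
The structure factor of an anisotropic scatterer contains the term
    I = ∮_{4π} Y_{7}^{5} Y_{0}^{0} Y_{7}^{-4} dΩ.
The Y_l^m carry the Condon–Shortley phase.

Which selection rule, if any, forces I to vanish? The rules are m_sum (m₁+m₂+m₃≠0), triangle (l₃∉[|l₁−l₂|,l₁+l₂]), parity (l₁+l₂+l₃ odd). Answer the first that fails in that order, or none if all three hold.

m_sum

Σmᵢ = 1  ✗
l₃∈[|l₁−l₂|,l₁+l₂]=[7,7], have l₃=7
Σlᵢ = 14 ⇒ even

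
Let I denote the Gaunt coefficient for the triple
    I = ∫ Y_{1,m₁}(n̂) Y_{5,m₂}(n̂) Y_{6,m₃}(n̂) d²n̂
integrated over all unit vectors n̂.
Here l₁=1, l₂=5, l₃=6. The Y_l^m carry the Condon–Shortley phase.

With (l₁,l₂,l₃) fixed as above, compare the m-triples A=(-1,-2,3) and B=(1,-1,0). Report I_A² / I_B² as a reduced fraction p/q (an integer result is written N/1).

12/5

Same 1,5,6: normalisation and zero-m 3j drop out of the ratio.
A: Δ: 0! 2! 10! / 13! → 1/858; sum: t=0:+1/60480 = 1/60480; 3j²(1 5 6; -1 -2 3) = Δ·Π!·Σ² = 6/143  (sign -1)
B: Δ: 0! 2! 10! / 13! → 1/858; sum: t=0:+1/34560 = 1/34560; 3j²(1 5 6; 1 -1 0) = Δ·Π!·Σ² = 5/286  (sign +1)
I_A²/I_B² = (6/143)/(5/286) = 12/5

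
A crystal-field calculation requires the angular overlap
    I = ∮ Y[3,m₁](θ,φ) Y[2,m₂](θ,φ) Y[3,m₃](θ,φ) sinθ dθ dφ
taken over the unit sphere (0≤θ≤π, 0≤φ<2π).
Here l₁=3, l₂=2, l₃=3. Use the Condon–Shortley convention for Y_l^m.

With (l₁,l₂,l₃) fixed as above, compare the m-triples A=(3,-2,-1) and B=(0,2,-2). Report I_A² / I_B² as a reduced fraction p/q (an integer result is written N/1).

1/2

Shared (l₁,l₂,l₃)=(3,2,3): N and (l;000)² cancel in I_A²/I_B².
A: Δ = 2!·4!·2!/9! = 1/3780; Racah Σ t=0..0: t=0:+1/96 = 1/96; ⇒ 3j(3 2 3; 3 -2 -1)² = 1/42, sgn +1
B: Δ = 2!·4!·2!/9! = 1/3780; Racah Σ t=2..2: t=2:+1/24 = 1/24; ⇒ 3j(3 2 3; 0 2 -2)² = 1/21, sgn -1
I_A²/I_B² = (1/42)/(1/21) = 1/2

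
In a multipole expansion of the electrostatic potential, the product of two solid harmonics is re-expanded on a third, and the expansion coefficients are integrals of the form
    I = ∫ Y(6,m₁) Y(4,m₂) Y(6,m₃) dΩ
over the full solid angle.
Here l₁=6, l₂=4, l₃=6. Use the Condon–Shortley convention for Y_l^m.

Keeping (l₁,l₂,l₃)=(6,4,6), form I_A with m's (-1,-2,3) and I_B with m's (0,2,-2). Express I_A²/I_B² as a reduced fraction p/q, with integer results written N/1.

96/847

l's match ⇒ only the (l;m) 3-j factors differ between A and B.
A: triangle coeff Δ(6,4,6) = 1/15315300; Σ_t [0,2]: t=0:+1/483840 t=1:−1/51840 t=2:+1/69120 = -1/362880; (3j)²=16/17017 [(6 4 6; -1 -2 3)], sign=+1
B: triangle coeff Δ(6,4,6) = 1/15315300; Σ_t [2,4]: t=2:+1/55296 t=3:−1/25920 t=4:+1/138240 = -11/829440; (3j)²=11/1326 [(6 4 6; 0 2 -2)], sign=-1
I_A²/I_B² = (16/17017)/(11/1326) = 96/847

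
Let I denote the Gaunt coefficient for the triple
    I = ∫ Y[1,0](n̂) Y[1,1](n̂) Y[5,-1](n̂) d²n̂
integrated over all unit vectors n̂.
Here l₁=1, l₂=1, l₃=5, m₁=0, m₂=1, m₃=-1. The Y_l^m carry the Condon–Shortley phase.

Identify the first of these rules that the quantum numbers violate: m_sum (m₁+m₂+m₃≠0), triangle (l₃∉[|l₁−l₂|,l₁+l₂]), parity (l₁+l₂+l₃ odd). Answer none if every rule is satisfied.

triangle

azimuthal sum: 0 + 1 − 1 = 0  ✓
0 ≤ 5 ≤ 2 (triangle on l)  ✗
L = 1 + 1 + 5 = 7 (odd)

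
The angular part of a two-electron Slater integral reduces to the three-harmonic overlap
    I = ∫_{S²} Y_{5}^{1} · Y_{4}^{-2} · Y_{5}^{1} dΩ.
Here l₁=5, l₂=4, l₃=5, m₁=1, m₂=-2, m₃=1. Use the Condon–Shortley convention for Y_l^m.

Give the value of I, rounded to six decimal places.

Checks pass: Σm=0; 14 even; l₃=5∈[1,9].
(2·5+1)(2·4+1)(2·5+1) = 1089
Δ: 4! 6! 4! / 15! → 1/3153150
sum: t=0:+1/69120 t=1:−1/1728 t=2:+1/576 t=3:−1/1728 t=4:+1/69120 = 7/11520
3j²(5 4 5; 0 0 0) = Δ·Π!·Σ² = 2/143  (sign -1)
sum: t=0:+1/4608 t=1:−1/1296 t=2:+1/4608 = -7/20736
3j²(5 4 5; 1 -2 1) = Δ·Π!·Σ² = 20/1287  (sign -1)
combine: 4πI² = 1089·2/143·20/1287 = 40/169
take √, sign +1: I = 0.13724032

0.137240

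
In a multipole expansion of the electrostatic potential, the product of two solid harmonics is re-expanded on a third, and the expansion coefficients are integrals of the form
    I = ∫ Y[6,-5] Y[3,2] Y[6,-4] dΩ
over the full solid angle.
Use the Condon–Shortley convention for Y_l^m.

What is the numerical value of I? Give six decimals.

m-sum = -5 + 2 − 4 = -7 ≠ 0 ⇒ I = 0

0.000000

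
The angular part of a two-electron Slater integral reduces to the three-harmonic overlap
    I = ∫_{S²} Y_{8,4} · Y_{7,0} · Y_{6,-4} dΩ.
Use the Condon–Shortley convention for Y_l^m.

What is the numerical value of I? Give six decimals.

L=21 odd ⇒ parity kills the (l;000) factor ⇒ I = 0

0.000000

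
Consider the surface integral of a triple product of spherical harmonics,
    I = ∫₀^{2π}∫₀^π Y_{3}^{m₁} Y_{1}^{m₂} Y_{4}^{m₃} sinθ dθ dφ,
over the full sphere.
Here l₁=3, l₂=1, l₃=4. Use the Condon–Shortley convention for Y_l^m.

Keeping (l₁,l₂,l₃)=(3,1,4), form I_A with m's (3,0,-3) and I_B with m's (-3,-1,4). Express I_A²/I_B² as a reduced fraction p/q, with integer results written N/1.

1/4

l's match ⇒ only the (l;m) 3-j factors differ between A and B.
A: triangle coeff Δ(3,1,4) = 1/252; Σ_t [0,0]: t=0:+1/720 = 1/720; (3j)²=1/36 [(3 1 4; 3 0 -3)], sign=-1
B: triangle coeff Δ(3,1,4) = 1/252; Σ_t [0,0]: t=0:+1/1440 = 1/1440; (3j)²=1/9 [(3 1 4; -3 -1 4)], sign=+1
I_A²/I_B² = (1/36)/(1/9) = 1/4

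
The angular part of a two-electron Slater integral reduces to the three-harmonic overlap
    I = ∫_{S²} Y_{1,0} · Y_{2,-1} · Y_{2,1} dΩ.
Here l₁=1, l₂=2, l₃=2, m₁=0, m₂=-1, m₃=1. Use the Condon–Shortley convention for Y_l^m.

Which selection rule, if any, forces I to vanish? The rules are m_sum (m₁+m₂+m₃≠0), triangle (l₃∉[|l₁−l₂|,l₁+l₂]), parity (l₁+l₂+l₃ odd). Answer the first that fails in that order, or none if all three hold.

parity

m₁+m₂+m₃ = 0 − 1 + 1 = 0  ✓
triangle: |1−2|=1 ≤ l₃=2 ≤ 1+2=3  ✓
parity: l₁+l₂+l₃ = 5 is odd  ✗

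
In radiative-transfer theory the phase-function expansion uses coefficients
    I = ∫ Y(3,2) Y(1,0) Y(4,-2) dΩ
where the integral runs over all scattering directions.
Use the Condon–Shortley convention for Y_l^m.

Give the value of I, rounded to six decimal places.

0.213244

m-sum 0 ✓  L=8 even ✓  2≤4≤4 ✓
Π(2lᵢ+1) = 7×3×9 = 189
triangle coeff Δ(3,1,4) = 1/252
Σ_t [0,0]: t=0:+1/36 = 1/36
(3j)²=4/63 [(3 1 4; 0 0 0)], sign=+1
Σ_t [0,0]: t=0:+1/120 = 1/120
(3j)²=1/21 [(3 1 4; 2 0 -2)], sign=+1
⇒ 4πI² = 4/7
I = (+1)√(4/7/(4π)) = 0.21324362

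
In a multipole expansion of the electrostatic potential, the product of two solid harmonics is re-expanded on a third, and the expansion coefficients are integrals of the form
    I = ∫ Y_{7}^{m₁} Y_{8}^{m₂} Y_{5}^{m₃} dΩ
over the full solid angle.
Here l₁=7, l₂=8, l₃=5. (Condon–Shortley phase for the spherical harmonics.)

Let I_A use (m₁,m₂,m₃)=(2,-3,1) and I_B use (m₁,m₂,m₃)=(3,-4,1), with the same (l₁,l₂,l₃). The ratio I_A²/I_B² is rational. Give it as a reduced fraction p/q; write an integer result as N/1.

11163/2890

l's match ⇒ only the (l;m) 3-j factors differ between A and B.
A: triangle coeff Δ(7,8,5) = 1/814773960; Σ_t [1,5]: t=1:−1/418037760 t=2:+1/17418240 t=3:−1/5806080 t=4:+1/12441600 t=5:−1/248832000 = -61/1492992000; (3j)²=3721/503880 [(7 8 5; 2 -3 1)], sign=-1
B: triangle coeff Δ(7,8,5) = 1/814773960; Σ_t [0,4]: t=0:+1/4180377600 t=1:−1/78382080 t=2:+1/15482880 t=3:−1/21772800 t=4:+1/298598400 = 17/1791590400; (3j)²=17/8892 [(7 8 5; 3 -4 1)], sign=+1
I_A²/I_B² = (3721/503880)/(17/8892) = 11163/2890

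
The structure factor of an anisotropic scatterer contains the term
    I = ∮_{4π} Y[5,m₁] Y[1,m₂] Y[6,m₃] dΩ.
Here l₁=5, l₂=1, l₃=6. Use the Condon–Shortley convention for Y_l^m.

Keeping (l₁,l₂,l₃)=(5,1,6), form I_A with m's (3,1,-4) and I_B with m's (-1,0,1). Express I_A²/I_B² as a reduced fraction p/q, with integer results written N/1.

Same 5,1,6: normalisation and zero-m 3j drop out of the ratio.
A: Δ: 0! 10! 2! / 13! → 1/858; sum: t=0:+1/161280 = 1/161280; 3j²(5 1 6; 3 1 -4) = Δ·Π!·Σ² = 15/286  (sign +1)
B: Δ: 0! 10! 2! / 13! → 1/858; sum: t=0:+1/17280 = 1/17280; 3j²(5 1 6; -1 0 1) = Δ·Π!·Σ² = 35/858  (sign -1)
I_A²/I_B² = (15/286)/(35/858) = 9/7

9/7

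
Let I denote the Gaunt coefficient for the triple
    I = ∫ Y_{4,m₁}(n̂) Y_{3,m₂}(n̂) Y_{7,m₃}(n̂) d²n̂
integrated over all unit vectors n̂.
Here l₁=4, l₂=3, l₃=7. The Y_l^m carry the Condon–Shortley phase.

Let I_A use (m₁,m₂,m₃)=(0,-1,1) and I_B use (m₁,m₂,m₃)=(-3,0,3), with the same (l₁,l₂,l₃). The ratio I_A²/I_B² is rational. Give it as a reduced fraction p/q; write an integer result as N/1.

35/16

l's match ⇒ only the (l;m) 3-j factors differ between A and B.
A: triangle coeff Δ(4,3,7) = 1/45045; Σ_t [0,0]: t=0:+1/27648 = 1/27648; (3j)²=10/429 [(4 3 7; 0 -1 1)], sign=+1
B: triangle coeff Δ(4,3,7) = 1/45045; Σ_t [0,0]: t=0:+1/181440 = 1/181440; (3j)²=32/3003 [(4 3 7; -3 0 3)], sign=+1
I_A²/I_B² = (10/429)/(32/3003) = 35/16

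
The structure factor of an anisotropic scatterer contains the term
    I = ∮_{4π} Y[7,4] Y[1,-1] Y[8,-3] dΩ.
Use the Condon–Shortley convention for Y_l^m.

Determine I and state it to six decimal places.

Checks pass: Σm=0; 16 even; l₃=8∈[6,8].
(2·7+1)(2·1+1)(2·8+1) = 765
Δ: 0! 14! 2! / 17! → 1/2040
sum: t=0:+1/25401600 = 1/25401600
3j²(7 1 8; 0 0 0) = Δ·Π!·Σ² = 8/255  (sign +1)
sum: t=0:+1/479001600 = 1/479001600
3j²(7 1 8; 4 -1 -3) = Δ·Π!·Σ² = 1/204  (sign -1)
combine: 4πI² = 765·8/255·1/204 = 2/17
take √, sign -1: I = -0.09675772

-0.096758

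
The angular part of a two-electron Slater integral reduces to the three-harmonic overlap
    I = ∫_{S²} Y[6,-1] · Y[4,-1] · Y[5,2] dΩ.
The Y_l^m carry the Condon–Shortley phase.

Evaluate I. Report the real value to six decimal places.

Σlᵢ=15 odd — θ-integrand is odd under cosθ→−cosθ; I=0

0.000000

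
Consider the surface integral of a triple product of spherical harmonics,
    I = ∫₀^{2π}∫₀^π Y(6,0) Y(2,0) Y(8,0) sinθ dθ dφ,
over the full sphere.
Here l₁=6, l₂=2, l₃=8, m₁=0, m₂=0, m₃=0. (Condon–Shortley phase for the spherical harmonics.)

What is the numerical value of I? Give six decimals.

0.237614

Checks pass: Σm=0; 16 even; l₃=8∈[4,8].
(2·6+1)(2·2+1)(2·8+1) = 1105
Δ: 0! 12! 4! / 17! → 1/30940
sum: t=0:+1/2073600 = 1/2073600
3j²(6 2 8; 0 0 0) = Δ·Π!·Σ² = 28/1105  (sign +1)
(m-triple is (0,0,0) — same symbol as above.)
combine: 4πI² = 1105·28/1105·28/1105 = 784/1105
take √, sign +1: I = 0.23761396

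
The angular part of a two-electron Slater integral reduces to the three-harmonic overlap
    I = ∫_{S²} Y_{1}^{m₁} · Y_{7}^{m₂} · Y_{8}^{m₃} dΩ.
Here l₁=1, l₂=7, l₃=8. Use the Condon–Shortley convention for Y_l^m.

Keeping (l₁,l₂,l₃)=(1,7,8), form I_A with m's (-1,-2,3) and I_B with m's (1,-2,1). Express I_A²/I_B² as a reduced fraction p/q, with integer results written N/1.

55/21

Same 1,7,8: normalisation and zero-m 3j drop out of the ratio.
A: Δ: 0! 2! 14! / 17! → 1/2040; sum: t=0:+1/87091200 = 1/87091200; 3j²(1 7 8; -1 -2 3) = Δ·Π!·Σ² = 11/408  (sign -1)
B: Δ: 0! 2! 14! / 17! → 1/2040; sum: t=0:+1/87091200 = 1/87091200; 3j²(1 7 8; 1 -2 1) = Δ·Π!·Σ² = 7/680  (sign -1)
I_A²/I_B² = (11/408)/(7/680) = 55/21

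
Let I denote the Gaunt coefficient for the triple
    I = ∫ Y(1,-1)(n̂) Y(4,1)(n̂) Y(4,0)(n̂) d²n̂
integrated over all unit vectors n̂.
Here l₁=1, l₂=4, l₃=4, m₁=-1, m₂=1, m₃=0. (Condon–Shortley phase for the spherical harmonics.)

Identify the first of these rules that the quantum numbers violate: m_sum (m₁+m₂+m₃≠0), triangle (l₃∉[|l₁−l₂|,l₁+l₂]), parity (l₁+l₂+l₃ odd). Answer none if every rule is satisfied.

m₁+m₂+m₃ = -1 + 1 + 0 = 0  ✓
triangle: |1−4|=3 ≤ l₃=4 ≤ 1+4=5  ✓
parity: l₁+l₂+l₃ = 9 is odd  ✗

parity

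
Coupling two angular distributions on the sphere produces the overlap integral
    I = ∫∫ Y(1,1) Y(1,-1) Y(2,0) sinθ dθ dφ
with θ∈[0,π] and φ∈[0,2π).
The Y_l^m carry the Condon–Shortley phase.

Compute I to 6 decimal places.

0.126157

Rules hold: Σm=0, L=4 even, 0≤2≤2.
N = 3·3·5 = 45
Δ = 0!·2!·2!/5! = 1/30
Racah Σ t=0..0: t=0:+1/1 = 1/1
⇒ 3j(1 1 2; 0 0 0)² = 2/15, sgn +1
Racah Σ t=0..0: t=0:+1/4 = 1/4
⇒ 3j(1 1 2; 1 -1 0)² = 1/30, sgn +1
4πI² = N·(3j₀)²·(3jₘ)² = 1/5
I = +1·√(0.2/4π) = 0.12615663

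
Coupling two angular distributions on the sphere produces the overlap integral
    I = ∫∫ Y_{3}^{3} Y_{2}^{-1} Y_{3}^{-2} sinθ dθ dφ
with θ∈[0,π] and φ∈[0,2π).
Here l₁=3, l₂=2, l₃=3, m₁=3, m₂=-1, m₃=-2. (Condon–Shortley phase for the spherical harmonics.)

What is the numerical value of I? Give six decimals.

-0.210261

m-sum 0 ✓  L=8 even ✓  1≤3≤5 ✓
Π(2lᵢ+1) = 7×5×7 = 245
triangle coeff Δ(3,2,3) = 1/3780
Σ_t [0,2]: t=0:+1/24 t=1:−1/4 t=2:+1/24 = -1/6
(3j)²=4/105 [(3 2 3; 0 0 0)], sign=+1
Σ_t [0,0]: t=0:+1/48 = 1/48
(3j)²=5/84 [(3 2 3; 3 -1 -2)], sign=-1
⇒ 4πI² = 5/9
I = (-1)√(5/9/(4π)) = -0.21026104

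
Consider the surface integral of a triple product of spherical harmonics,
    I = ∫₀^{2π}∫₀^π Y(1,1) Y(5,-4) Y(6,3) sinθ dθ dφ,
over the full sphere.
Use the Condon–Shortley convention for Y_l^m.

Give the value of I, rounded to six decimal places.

-0.070770

Checks pass: Σm=0; 12 even; l₃=6∈[4,6].
(2·1+1)(2·5+1)(2·6+1) = 429
Δ: 0! 2! 10! / 13! → 1/858
sum: t=0:+1/14400 = 1/14400
3j²(1 5 6; 0 0 0) = Δ·Π!·Σ² = 6/143  (sign +1)
sum: t=0:+1/725760 = 1/725760
3j²(1 5 6; 1 -4 3) = Δ·Π!·Σ² = 1/286  (sign -1)
combine: 4πI² = 429·6/143·1/286 = 9/143
take √, sign -1: I = -0.07076985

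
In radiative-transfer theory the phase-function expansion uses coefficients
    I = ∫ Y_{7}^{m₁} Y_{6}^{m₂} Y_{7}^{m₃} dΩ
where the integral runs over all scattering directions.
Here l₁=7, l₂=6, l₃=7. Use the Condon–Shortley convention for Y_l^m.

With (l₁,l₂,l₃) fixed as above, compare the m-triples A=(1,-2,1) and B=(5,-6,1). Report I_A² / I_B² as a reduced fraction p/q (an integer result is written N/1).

375/484

l's match ⇒ only the (l;m) 3-j factors differ between A and B.
A: triangle coeff Δ(7,6,7) = 1/2444321880; Σ_t [0,4]: t=0:+1/49766400 t=1:−1/3110400 t=2:+1/1327104 t=3:−1/3110400 t=4:+1/49766400 = 1/6635520; (3j)²=350/46189 [(7 6 7; 1 -2 1)], sign=+1
B: triangle coeff Δ(7,6,7) = 1/2444321880; Σ_t [0,0]: t=0:+1/746496000 = 1/746496000; (3j)²=616/62985 [(7 6 7; 5 -6 1)], sign=+1
I_A²/I_B² = (350/46189)/(616/62985) = 375/484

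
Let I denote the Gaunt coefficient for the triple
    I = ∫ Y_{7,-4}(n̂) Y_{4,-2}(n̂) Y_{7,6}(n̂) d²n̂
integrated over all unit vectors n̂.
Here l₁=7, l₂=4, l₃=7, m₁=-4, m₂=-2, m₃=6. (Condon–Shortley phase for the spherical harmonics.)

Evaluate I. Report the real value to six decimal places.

Checks pass: Σm=0; 18 even; l₃=7∈[3,11].
(2·7+1)(2·4+1)(2·7+1) = 2025
Δ: 4! 10! 4! / 19! → 1/58198140
sum: t=0:+1/17418240 t=1:−1/622080 t=2:+1/230400 t=3:−1/622080 t=4:+1/17418240 = 1/806400
3j²(7 4 7; 0 0 0) = Δ·Π!·Σ² = 2268/230945  (sign -1)
sum: t=1:−1/130636800 t=2:+1/34836480 = 11/522547200
3j²(7 4 7; -4 -2 6) = Δ·Π!·Σ² = 1331/81396  (sign -1)
combine: 4πI² = 2025·2268/230945·1331/81396 = 441045/1356277
take √, sign +1: I = 0.16086528

0.160865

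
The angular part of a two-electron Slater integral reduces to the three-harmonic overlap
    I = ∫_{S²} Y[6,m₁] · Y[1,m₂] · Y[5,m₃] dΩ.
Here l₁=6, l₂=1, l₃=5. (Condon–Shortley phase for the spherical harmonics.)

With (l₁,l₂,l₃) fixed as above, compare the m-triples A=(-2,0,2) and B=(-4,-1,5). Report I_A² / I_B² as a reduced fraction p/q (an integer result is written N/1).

32/1

Same 6,1,5: normalisation and zero-m 3j drop out of the ratio.
A: Δ: 2! 10! 0! / 13! → 1/858; sum: t=1:−1/30240 = -1/30240; 3j²(6 1 5; -2 0 2) = Δ·Π!·Σ² = 16/429  (sign +1)
B: Δ: 2! 10! 0! / 13! → 1/858; sum: t=0:+1/7257600 = 1/7257600; 3j²(6 1 5; -4 -1 5) = Δ·Π!·Σ² = 1/858  (sign +1)
I_A²/I_B² = (16/429)/(1/858) = 32/1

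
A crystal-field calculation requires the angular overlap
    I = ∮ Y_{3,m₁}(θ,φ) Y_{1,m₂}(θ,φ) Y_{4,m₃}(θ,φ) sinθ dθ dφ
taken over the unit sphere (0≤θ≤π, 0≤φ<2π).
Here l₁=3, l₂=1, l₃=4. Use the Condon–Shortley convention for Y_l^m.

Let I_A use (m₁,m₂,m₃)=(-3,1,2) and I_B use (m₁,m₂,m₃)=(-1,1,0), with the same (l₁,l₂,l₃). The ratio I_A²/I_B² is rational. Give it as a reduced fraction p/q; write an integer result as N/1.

Same 3,1,4: normalisation and zero-m 3j drop out of the ratio.
A: Δ: 0! 6! 2! / 9! → 1/252; sum: t=0:+1/1440 = 1/1440; 3j²(3 1 4; -3 1 2) = Δ·Π!·Σ² = 1/252  (sign +1)
B: Δ: 0! 6! 2! / 9! → 1/252; sum: t=0:+1/96 = 1/96; 3j²(3 1 4; -1 1 0) = Δ·Π!·Σ² = 1/42  (sign +1)
I_A²/I_B² = (1/252)/(1/42) = 1/6

1/6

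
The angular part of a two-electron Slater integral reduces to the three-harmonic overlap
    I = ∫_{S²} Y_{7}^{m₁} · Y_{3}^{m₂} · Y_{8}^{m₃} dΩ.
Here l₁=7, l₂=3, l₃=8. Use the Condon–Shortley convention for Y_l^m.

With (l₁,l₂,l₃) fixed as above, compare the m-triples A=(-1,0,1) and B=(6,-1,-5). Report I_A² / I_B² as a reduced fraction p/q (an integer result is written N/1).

Shared (l₁,l₂,l₃)=(7,3,8): N and (l;000)² cancel in I_A²/I_B².
A: Δ = 2!·12!·4!/19! = 1/5290740; Racah Σ t=0..2: t=0:+1/11612160 t=1:−1/2419200 t=2:+1/6220800 = -29/174182400; ⇒ 3j(7 3 8; -1 0 1)² = 841/83980, sgn +1
B: Δ = 2!·12!·4!/19! = 1/5290740; Racah Σ t=0..1: t=0:+1/319334400 t=1:−1/2874009600 = 1/359251200; ⇒ 3j(7 3 8; 6 -1 -5)² = 1664/101745, sgn -1
I_A²/I_B² = (841/83980)/(1664/101745) = 52983/86528

52983/86528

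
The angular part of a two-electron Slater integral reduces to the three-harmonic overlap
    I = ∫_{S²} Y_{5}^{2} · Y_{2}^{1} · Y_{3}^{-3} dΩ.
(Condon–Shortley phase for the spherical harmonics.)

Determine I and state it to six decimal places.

0.063396

Rules hold: Σm=0, L=10 even, 3≤3≤7.
N = 11·5·7 = 385
Δ = 4!·6!·0!/11! = 1/2310
Racah Σ t=2..2: t=2:+1/144 = 1/144
⇒ 3j(5 2 3; 0 0 0)² = 10/231, sgn -1
Racah Σ t=3..3: t=3:−1/4320 = -1/4320
⇒ 3j(5 2 3; 2 1 -3)² = 1/330, sgn -1
4πI² = N·(3j₀)²·(3jₘ)² = 5/99
I = +1·√(0.0505051/4π) = 0.06339609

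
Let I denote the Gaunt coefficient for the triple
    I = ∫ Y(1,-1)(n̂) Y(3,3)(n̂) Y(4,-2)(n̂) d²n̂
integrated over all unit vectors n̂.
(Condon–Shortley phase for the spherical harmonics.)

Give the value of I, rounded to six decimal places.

0.061558

Checks pass: Σm=0; 8 even; l₃=4∈[2,4].
(2·1+1)(2·3+1)(2·4+1) = 189
Δ: 0! 2! 6! / 9! → 1/252
sum: t=0:+1/36 = 1/36
3j²(1 3 4; 0 0 0) = Δ·Π!·Σ² = 4/63  (sign +1)
sum: t=0:+1/1440 = 1/1440
3j²(1 3 4; -1 3 -2) = Δ·Π!·Σ² = 1/252  (sign +1)
combine: 4πI² = 189·4/63·1/252 = 1/21
take √, sign +1: I = 0.06155813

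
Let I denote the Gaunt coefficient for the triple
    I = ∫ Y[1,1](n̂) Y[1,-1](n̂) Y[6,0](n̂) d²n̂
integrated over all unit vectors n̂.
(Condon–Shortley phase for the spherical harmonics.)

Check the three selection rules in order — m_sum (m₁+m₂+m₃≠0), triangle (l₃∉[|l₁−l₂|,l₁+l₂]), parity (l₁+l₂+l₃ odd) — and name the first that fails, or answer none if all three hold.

triangle

m₁+m₂+m₃ = 1 − 1 + 0 = 0  ✓
triangle: |1−1|=0 ≤ l₃=6 ≤ 1+1=2  ✗
parity: l₁+l₂+l₃ = 8 is even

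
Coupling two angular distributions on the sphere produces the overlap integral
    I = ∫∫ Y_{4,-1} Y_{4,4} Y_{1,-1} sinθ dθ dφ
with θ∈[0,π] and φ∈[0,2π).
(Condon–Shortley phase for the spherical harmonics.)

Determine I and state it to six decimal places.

0.000000

Σmᵢ = 2 ≠ 0, so the φ-integral vanishes; I = 0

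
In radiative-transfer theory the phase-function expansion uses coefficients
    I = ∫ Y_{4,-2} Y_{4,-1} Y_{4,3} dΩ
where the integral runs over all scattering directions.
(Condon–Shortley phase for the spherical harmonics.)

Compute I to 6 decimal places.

m-sum 0 ✓  L=12 even ✓  0≤4≤8 ✓
Π(2lᵢ+1) = 9×9×9 = 729
triangle coeff Δ(4,4,4) = 1/450450
Σ_t [0,4]: t=0:+1/13824 t=1:−1/216 t=2:+1/64 t=3:−1/216 t=4:+1/13824 = 5/768
(3j)²=18/1001 [(4 4 4; 0 0 0)], sign=+1
Σ_t [2,3]: t=2:+1/576 t=3:−1/864 = 1/1728
(3j)²=5/1287 [(4 4 4; -2 -1 3)], sign=-1
⇒ 4πI² = 7290/143143
I = (-1)√(7290/143143/(4π)) = -0.06366105

-0.063661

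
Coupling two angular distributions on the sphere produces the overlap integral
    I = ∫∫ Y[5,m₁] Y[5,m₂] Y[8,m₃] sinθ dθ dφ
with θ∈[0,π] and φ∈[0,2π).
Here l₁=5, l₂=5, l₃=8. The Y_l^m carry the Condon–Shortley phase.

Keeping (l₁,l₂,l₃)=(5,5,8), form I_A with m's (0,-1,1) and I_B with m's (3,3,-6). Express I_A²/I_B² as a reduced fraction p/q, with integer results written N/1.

Same 5,5,8: normalisation and zero-m 3j drop out of the ratio.
A: Δ: 2! 8! 8! / 19! → 1/37413090; sum: t=0:+1/829440 t=1:−1/414720 t=2:+1/2073600 = -1/1382400; 3j²(5 5 8; 0 -1 1) = Δ·Π!·Σ² = 294/46189  (sign +1)
B: Δ: 2! 8! 8! / 19! → 1/37413090; sum: t=0:+1/116121600 t=1:−1/25401600 t=2:+1/116121600 = -1/45158400; 3j²(5 5 8; 3 3 -6) = Δ·Π!·Σ² = 24/1615  (sign -1)
I_A²/I_B² = (294/46189)/(24/1615) = 245/572

245/572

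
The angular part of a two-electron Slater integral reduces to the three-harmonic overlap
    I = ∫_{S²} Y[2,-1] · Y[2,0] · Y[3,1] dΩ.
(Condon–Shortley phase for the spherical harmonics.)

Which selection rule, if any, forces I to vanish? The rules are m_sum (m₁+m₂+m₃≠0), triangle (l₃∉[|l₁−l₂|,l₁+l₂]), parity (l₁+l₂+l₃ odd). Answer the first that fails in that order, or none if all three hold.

m₁+m₂+m₃ = -1 + 0 + 1 = 0  ✓
triangle: |2−2|=0 ≤ l₃=3 ≤ 2+2=4  ✓
parity: l₁+l₂+l₃ = 7 is odd  ✗

parity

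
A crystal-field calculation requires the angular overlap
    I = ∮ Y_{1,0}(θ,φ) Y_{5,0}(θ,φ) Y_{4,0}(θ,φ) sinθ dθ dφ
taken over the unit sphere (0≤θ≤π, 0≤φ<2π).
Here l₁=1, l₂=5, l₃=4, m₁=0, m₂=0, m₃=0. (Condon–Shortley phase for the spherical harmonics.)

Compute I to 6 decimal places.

0.245532

m-sum 0 ✓  L=10 even ✓  4≤4≤6 ✓
Π(2lᵢ+1) = 3×11×9 = 297
triangle coeff Δ(1,5,4) = 1/495
Σ_t [1,1]: t=1:−1/576 = -1/576
(3j)²=5/99 [(1 5 4; 0 0 0)], sign=-1
(m-triple is (0,0,0) — same symbol as above.)
⇒ 4πI² = 25/33
I = (+1)√(25/33/(4π)) = 0.24553200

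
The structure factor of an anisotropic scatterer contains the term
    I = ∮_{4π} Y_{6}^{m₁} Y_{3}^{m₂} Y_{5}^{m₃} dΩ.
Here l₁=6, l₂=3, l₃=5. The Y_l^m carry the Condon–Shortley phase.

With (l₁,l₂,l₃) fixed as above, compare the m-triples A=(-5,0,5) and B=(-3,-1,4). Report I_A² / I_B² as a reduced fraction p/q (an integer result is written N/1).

Shared (l₁,l₂,l₃)=(6,3,5): N and (l;000)² cancel in I_A²/I_B².
A: Δ = 4!·8!·2!/15! = 1/675675; Racah Σ t=3..3: t=3:−1/483840 = -1/483840; ⇒ 3j(6 3 5; -5 0 5)² = 3/91, sgn -1
B: Δ = 4!·8!·2!/15! = 1/675675; Racah Σ t=1..2: t=1:−1/241920 t=2:+1/40320 = 1/48384; ⇒ 3j(6 3 5; -3 -1 4)² = 24/1001, sgn -1
I_A²/I_B² = (3/91)/(24/1001) = 11/8

11/8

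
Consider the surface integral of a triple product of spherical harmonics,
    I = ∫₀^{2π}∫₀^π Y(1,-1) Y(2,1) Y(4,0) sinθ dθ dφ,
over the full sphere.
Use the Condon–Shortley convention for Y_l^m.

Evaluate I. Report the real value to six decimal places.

0.000000

|1−2|≤4≤1+2 violated ⇒ I = 0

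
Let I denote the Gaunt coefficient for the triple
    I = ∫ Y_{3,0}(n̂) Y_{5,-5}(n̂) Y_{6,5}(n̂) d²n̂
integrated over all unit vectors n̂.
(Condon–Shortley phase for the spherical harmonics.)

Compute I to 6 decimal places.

Checks pass: Σm=0; 14 even; l₃=6∈[2,8].
(2·3+1)(2·5+1)(2·6+1) = 1001
Δ: 2! 4! 8! / 15! → 1/675675
sum: t=0:+1/8640 t=1:−1/2304 t=2:+1/8640 = -7/34560
3j²(3 5 6; 0 0 0) = Δ·Π!·Σ² = 7/429  (sign -1)
sum: t=0:+1/483840 = 1/483840
3j²(3 5 6; 0 -5 5) = Δ·Π!·Σ² = 3/91  (sign -1)
combine: 4πI² = 1001·7/429·3/91 = 7/13
take √, sign +1: I = 0.20700098

0.207001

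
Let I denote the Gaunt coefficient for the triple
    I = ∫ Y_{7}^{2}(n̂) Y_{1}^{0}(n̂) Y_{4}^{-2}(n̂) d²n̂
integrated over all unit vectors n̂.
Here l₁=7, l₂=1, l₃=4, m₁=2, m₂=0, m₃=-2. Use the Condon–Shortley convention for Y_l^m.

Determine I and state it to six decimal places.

0.000000

triangle: need 6≤l₃≤8, have 4; I=0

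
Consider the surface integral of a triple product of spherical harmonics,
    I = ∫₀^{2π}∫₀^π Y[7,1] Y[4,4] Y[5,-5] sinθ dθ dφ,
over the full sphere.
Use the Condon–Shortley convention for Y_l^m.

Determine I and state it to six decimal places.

0.017637

Rules hold: Σm=0, L=16 even, 3≤5≤11.
N = 15·9·11 = 1485
Δ = 6!·8!·2!/17! = 1/6126120
Racah Σ t=2..4: t=2:+1/69120 t=3:−1/20736 t=4:+1/69120 = -1/51840
⇒ 3j(7 4 5; 0 0 0)² = 280/21879, sgn +1
Racah Σ t=6..6: t=6:+1/58060800 = 1/58060800
⇒ 3j(7 4 5; 1 4 -5)² = 1/4862, sgn +1
4πI² = N·(3j₀)²·(3jₘ)² = 2100/537251
I = +1·√(0.00390879/4π) = 0.01763665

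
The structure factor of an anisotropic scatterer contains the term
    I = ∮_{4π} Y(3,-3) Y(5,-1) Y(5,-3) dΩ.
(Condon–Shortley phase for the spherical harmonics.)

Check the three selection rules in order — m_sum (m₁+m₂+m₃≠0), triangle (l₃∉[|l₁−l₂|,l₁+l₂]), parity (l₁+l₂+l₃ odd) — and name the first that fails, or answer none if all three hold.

m_sum

m₁+m₂+m₃ = -3 − 1 − 3 = -7  ✗
triangle: |3−5|=2 ≤ l₃=5 ≤ 3+5=8
parity: l₁+l₂+l₃ = 13 is odd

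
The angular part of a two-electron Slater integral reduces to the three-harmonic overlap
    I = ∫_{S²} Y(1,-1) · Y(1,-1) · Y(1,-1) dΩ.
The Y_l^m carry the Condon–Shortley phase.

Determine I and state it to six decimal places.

0.000000

m-sum = -1 − 1 − 1 = -3 ≠ 0 ⇒ I = 0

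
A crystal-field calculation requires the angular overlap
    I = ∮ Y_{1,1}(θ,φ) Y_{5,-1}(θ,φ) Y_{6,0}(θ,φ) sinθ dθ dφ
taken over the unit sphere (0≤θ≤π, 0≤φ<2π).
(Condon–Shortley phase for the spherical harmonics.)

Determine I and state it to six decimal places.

0.158246

Rules hold: Σm=0, L=12 even, 4≤6≤6.
N = 3·11·13 = 429
Δ = 0!·2!·10!/13! = 1/858
Racah Σ t=0..0: t=0:+1/14400 = 1/14400
⇒ 3j(1 5 6; 0 0 0)² = 6/143, sgn +1
Racah Σ t=0..0: t=0:+1/34560 = 1/34560
⇒ 3j(1 5 6; 1 -1 0)² = 5/286, sgn +1
4πI² = N·(3j₀)²·(3jₘ)² = 45/143
I = +1·√(0.314685/4π) = 0.15824621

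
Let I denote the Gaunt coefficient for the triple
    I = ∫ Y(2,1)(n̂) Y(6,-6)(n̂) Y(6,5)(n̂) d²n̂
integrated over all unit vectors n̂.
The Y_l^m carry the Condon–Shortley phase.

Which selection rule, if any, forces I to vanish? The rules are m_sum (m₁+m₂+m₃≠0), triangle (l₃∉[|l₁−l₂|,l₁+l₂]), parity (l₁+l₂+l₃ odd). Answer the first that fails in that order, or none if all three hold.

Σmᵢ = 0  ✓
l₃∈[|l₁−l₂|,l₁+l₂]=[4,8], have l₃=6  ✓
Σlᵢ = 14 ⇒ even  ✓

none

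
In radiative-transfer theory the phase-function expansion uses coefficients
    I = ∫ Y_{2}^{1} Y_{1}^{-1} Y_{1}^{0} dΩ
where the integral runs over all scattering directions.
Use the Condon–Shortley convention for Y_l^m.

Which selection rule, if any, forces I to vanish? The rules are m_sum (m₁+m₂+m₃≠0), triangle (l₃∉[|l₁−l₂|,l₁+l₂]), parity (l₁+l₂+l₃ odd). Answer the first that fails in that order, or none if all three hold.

m₁+m₂+m₃ = 1 − 1 + 0 = 0  ✓
triangle: |2−1|=1 ≤ l₃=1 ≤ 2+1=3  ✓
parity: l₁+l₂+l₃ = 4 is even  ✓

none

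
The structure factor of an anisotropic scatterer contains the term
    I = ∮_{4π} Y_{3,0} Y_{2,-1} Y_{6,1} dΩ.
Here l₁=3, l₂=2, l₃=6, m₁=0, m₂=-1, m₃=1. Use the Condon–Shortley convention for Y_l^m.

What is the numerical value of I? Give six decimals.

0.000000

triangle: need 1≤l₃≤5, have 6; I=0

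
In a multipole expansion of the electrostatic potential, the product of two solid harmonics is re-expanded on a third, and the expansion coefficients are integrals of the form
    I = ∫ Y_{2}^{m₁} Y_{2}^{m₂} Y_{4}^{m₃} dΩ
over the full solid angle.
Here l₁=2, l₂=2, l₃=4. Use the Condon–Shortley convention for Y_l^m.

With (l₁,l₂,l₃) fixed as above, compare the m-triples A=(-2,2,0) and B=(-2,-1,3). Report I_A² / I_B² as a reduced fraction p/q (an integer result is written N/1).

Shared (l₁,l₂,l₃)=(2,2,4): N and (l;000)² cancel in I_A²/I_B².
A: Δ = 0!·4!·4!/9! = 1/630; Racah Σ t=0..0: t=0:+1/576 = 1/576; ⇒ 3j(2 2 4; -2 2 0)² = 1/630, sgn +1
B: Δ = 0!·4!·4!/9! = 1/630; Racah Σ t=0..0: t=0:+1/144 = 1/144; ⇒ 3j(2 2 4; -2 -1 3)² = 1/18, sgn -1
I_A²/I_B² = (1/630)/(1/18) = 1/35

1/35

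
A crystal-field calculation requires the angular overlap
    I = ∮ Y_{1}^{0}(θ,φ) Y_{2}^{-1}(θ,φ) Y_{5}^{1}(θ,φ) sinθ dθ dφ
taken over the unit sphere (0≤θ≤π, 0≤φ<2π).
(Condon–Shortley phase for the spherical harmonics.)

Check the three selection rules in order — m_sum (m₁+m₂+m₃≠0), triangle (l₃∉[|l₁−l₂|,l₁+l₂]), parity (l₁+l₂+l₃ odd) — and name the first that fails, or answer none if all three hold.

triangle

m₁+m₂+m₃ = 0 − 1 + 1 = 0  ✓
triangle: |1−2|=1 ≤ l₃=5 ≤ 1+2=3  ✗
parity: l₁+l₂+l₃ = 8 is even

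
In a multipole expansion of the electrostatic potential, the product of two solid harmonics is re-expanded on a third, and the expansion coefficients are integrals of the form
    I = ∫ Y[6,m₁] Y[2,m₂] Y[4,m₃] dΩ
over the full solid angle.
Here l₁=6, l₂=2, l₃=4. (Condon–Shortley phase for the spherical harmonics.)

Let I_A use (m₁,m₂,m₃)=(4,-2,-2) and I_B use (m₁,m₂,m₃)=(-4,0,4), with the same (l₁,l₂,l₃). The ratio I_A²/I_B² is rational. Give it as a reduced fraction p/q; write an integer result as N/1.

Same 6,2,4: normalisation and zero-m 3j drop out of the ratio.
A: Δ: 4! 8! 0! / 13! → 1/6435; sum: t=0:+1/34560 = 1/34560; 3j²(6 2 4; 4 -2 -2) = Δ·Π!·Σ² = 14/429  (sign +1)
B: Δ: 4! 8! 0! / 13! → 1/6435; sum: t=2:+1/161280 = 1/161280; 3j²(6 2 4; -4 0 4) = Δ·Π!·Σ² = 1/143  (sign +1)
I_A²/I_B² = (14/429)/(1/143) = 14/3

14/3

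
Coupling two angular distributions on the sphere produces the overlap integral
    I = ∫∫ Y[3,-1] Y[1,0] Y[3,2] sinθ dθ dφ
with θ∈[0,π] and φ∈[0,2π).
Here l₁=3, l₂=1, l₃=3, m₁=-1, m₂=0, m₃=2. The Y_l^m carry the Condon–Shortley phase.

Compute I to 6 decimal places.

m-sum = -1 + 0 + 2 = 1 ≠ 0 ⇒ I = 0

0.000000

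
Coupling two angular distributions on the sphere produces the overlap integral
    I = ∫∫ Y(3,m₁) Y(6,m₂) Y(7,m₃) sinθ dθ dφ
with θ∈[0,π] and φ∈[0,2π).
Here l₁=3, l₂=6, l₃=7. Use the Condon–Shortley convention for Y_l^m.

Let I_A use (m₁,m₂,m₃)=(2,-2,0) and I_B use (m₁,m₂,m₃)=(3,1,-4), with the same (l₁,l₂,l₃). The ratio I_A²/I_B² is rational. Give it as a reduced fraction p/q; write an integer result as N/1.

l's match ⇒ only the (l;m) 3-j factors differ between A and B.
A: triangle coeff Δ(3,6,7) = 1/2042040; Σ_t [0,1]: t=0:+1/207360 t=1:−1/725760 = 1/290304; (3j)²=125/7293 [(3 6 7; 2 -2 0)], sign=-1
B: triangle coeff Δ(3,6,7) = 1/2042040; Σ_t [0,0]: t=0:+1/1451520 = 1/1451520; (3j)²=75/3094 [(3 6 7; 3 1 -4)], sign=-1
I_A²/I_B² = (125/7293)/(75/3094) = 70/99

70/99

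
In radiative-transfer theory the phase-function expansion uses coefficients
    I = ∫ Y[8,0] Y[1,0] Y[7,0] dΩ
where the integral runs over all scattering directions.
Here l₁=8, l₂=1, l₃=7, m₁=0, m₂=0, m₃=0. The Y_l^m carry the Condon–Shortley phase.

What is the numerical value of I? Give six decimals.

Checks pass: Σm=0; 16 even; l₃=7∈[7,9].
(2·8+1)(2·1+1)(2·7+1) = 765
Δ: 2! 14! 0! / 17! → 1/2040
sum: t=1:−1/25401600 = -1/25401600
3j²(8 1 7; 0 0 0) = Δ·Π!·Σ² = 8/255  (sign +1)
(m-triple is (0,0,0) — same symbol as above.)
combine: 4πI² = 765·8/255·8/255 = 64/85
take √, sign +1: I = 0.24477981

0.244780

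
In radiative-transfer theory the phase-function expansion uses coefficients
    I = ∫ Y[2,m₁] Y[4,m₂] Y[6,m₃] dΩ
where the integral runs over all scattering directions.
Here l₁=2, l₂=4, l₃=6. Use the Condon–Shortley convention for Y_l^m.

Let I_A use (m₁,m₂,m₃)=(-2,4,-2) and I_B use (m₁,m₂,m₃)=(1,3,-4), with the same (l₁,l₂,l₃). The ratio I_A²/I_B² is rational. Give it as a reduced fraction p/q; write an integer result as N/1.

1/240

l's match ⇒ only the (l;m) 3-j factors differ between A and B.
A: triangle coeff Δ(2,4,6) = 1/6435; Σ_t [0,0]: t=0:+1/967680 = 1/967680; (3j)²=1/6435 [(2 4 6; -2 4 -2)], sign=+1
B: triangle coeff Δ(2,4,6) = 1/6435; Σ_t [0,0]: t=0:+1/30240 = 1/30240; (3j)²=16/429 [(2 4 6; 1 3 -4)], sign=+1
I_A²/I_B² = (1/6435)/(16/429) = 1/240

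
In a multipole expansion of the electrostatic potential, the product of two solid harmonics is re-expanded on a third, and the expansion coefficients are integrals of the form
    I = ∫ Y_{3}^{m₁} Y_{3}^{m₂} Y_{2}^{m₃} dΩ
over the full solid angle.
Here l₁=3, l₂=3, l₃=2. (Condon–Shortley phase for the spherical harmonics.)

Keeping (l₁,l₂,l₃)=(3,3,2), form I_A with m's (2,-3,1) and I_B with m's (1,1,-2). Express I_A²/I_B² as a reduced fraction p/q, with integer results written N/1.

l's match ⇒ only the (l;m) 3-j factors differ between A and B.
A: triangle coeff Δ(3,3,2) = 1/3780; Σ_t [0,0]: t=0:+1/48 = 1/48; (3j)²=5/84 [(3 3 2; 2 -3 1)], sign=-1
B: triangle coeff Δ(3,3,2) = 1/3780; Σ_t [2,2]: t=2:+1/16 = 1/16; (3j)²=2/35 [(3 3 2; 1 1 -2)], sign=+1
I_A²/I_B² = (5/84)/(2/35) = 25/24

25/24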